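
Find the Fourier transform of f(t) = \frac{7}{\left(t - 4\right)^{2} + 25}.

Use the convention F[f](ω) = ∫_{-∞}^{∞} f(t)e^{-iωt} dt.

F(ω) = \frac{7 \pi e^{- 4 i \omega - 5 \left|{\omega}\right|}}{5}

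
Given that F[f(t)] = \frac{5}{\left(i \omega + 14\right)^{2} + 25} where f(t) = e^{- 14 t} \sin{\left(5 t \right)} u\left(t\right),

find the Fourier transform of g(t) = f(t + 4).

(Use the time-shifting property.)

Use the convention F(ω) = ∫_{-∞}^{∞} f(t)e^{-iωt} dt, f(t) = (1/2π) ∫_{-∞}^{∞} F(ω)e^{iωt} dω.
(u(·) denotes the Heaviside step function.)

F[g](ω) = \frac{5 e^{4 i \omega}}{\left(i \omega + 14\right)^{2} + 25}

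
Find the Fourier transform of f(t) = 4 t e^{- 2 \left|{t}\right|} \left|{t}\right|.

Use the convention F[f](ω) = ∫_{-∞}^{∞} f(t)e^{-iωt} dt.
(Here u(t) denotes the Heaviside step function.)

F(ω) = \frac{16 i \omega \left(\omega^{2} - 12\right)}{\left(\omega^{2} + 4\right)^{3}}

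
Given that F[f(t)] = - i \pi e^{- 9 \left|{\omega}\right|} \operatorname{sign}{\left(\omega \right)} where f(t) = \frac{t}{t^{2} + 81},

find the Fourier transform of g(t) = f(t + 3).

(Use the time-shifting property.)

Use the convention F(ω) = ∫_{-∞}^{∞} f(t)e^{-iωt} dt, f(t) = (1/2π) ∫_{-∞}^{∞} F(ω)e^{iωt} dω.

F[g](ω) = - i \pi e^{3 i \omega} e^{- 9 \left|{\omega}\right|} \operatorname{sign}{\left(\omega \right)}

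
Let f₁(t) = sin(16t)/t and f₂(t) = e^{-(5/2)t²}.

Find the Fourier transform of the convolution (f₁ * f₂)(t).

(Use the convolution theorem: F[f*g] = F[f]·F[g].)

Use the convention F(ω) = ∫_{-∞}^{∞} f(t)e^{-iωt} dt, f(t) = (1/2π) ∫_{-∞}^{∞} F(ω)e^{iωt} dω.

F[f₁*f₂](ω) = \begin{cases} \frac{\sqrt{10} \pi^{\frac{3}{2}} e^{- \frac{\omega^{2}}{10}}}{5} & \text{for}\: \omega > -16 \wedge \omega < 16 \\0 & \text{otherwise} \end{cases}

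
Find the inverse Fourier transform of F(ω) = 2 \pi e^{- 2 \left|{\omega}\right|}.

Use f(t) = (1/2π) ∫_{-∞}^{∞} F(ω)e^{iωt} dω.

f(t) = \frac{4}{t^{2} + 4}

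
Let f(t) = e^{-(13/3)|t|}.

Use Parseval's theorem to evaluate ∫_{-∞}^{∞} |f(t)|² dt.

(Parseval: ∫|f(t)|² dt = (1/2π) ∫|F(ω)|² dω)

∫|f(t)|² dt = \frac{3}{13}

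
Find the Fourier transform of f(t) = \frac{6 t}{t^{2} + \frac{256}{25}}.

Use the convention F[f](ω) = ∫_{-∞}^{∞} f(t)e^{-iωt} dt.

F(ω) = - 6 i \pi e^{- \frac{16 \left|{\omega}\right|}{5}} \operatorname{sign}{\left(\omega \right)}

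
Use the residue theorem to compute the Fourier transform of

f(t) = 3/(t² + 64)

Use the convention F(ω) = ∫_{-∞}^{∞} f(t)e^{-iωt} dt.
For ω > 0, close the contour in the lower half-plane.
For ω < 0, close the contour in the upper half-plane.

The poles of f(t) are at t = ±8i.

Let g(z) = f(z)e^{-iωz}; for large |z| the factor e^{-iωz} decays in the lower half-plane when ω > 0 and in the upper half-plane when ω < 0.

Case ω > 0 (lower half-plane, clockwise contour ⇒ F(ω) = -2πi·ΣRes):
  Res_{z = - 8 i} g(z) = \frac{3 i e^{- 8 \omega}}{16}
  F(ω) = -2πi·ΣRes = \frac{3 \pi e^{- 8 \omega}}{8}

Case ω < 0 (upper half-plane, counterclockwise contour ⇒ F(ω) = +2πi·ΣRes):
  Res_{z = 8 i} g(z) = - \frac{3 i e^{8 \omega}}{16}
  F(ω) = 2πi·ΣRes = \frac{3 \pi e^{8 \omega}}{8}

Both cases combine into a single formula in |ω|:

F(ω) = \frac{3 \pi e^{- 8 \left|{\omega}\right|}}{8}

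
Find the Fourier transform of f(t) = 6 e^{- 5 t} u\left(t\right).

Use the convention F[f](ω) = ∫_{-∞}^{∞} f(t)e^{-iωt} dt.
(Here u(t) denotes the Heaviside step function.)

F(ω) = \frac{6}{i \omega + 5}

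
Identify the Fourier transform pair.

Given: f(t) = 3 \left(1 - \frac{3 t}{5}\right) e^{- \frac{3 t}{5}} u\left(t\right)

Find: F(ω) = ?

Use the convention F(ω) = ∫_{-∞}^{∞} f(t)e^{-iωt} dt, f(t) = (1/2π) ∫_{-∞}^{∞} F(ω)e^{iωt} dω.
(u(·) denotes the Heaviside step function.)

F(ω) = \frac{75 i \omega}{- 25 \omega^{2} + 30 i \omega + 9}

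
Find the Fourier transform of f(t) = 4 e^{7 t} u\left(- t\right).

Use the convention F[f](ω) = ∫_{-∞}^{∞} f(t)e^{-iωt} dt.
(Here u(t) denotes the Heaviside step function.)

F(ω) = - \frac{4}{i \omega - 7}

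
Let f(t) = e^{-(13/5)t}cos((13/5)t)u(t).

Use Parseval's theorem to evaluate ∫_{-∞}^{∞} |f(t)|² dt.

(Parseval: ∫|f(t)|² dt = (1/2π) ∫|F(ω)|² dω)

∫|f(t)|² dt = \frac{15}{104}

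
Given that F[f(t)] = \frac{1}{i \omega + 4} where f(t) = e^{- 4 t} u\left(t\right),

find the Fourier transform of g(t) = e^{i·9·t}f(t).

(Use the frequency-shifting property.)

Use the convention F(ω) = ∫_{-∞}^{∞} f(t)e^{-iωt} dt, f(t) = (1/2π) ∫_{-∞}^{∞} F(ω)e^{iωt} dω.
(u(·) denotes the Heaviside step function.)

F[g](ω) = \frac{1}{i \left(\omega - 9\right) + 4}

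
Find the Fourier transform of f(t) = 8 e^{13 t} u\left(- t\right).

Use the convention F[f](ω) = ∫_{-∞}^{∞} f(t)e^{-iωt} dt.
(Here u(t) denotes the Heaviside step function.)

F(ω) = - \frac{8}{i \omega - 13}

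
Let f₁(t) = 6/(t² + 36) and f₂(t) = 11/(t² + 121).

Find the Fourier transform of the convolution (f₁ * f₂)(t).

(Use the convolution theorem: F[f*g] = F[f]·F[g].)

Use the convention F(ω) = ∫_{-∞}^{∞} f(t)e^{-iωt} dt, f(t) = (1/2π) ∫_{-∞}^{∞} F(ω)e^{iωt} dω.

F[f₁*f₂](ω) = \pi^{2} e^{- 17 \left|{\omega}\right|}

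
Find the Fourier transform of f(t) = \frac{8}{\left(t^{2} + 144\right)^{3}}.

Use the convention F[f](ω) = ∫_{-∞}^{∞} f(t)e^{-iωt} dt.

F(ω) = \frac{\pi \left(48 \omega^{2} + 12 \left|{\omega}\right| + 1\right) e^{- 12 \left|{\omega}\right|}}{82944}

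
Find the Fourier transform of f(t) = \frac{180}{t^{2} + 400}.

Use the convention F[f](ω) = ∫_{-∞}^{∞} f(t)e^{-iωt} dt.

F(ω) = 9 \pi e^{- 20 \left|{\omega}\right|}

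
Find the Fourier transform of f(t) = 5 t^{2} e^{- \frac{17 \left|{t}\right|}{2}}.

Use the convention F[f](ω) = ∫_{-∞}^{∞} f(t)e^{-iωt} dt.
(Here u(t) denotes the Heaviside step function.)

F(ω) = \frac{2720 \left(289 - 12 \omega^{2}\right)}{\left(4 \omega^{2} + 289\right)^{3}}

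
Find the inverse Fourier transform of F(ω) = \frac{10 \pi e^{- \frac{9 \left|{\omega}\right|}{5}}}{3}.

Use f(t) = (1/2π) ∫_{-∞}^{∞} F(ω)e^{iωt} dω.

f(t) = \frac{6}{t^{2} + \frac{81}{25}}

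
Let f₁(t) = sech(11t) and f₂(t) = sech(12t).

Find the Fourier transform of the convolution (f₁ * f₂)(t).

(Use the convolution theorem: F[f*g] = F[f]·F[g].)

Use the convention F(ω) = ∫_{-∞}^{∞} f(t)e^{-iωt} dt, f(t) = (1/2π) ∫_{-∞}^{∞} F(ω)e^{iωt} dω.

F[f₁*f₂](ω) = \frac{\pi^{2}}{132 \cosh{\left(\frac{\pi \omega}{24} \right)} \cosh{\left(\frac{\pi \omega}{22} \right)}}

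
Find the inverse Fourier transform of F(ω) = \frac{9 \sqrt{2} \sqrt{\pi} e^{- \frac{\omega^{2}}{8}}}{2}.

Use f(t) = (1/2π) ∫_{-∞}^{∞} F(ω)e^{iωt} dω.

f(t) = 9 e^{- 2 t^{2}}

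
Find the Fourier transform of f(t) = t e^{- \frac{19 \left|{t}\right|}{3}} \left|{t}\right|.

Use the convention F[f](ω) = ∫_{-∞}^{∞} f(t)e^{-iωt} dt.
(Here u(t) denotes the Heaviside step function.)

F(ω) = \frac{972 i \omega \left(3 \omega^{2} - 361\right)}{\left(9 \omega^{2} + 361\right)^{3}}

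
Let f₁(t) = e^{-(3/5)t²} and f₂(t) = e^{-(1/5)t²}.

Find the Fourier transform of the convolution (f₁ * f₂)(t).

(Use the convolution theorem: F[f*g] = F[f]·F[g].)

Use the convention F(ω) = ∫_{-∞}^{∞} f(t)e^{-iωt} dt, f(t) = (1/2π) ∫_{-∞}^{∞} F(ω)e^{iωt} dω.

F[f₁*f₂](ω) = \frac{5 \sqrt{3} \pi e^{- \frac{5 \omega^{2}}{3}}}{3}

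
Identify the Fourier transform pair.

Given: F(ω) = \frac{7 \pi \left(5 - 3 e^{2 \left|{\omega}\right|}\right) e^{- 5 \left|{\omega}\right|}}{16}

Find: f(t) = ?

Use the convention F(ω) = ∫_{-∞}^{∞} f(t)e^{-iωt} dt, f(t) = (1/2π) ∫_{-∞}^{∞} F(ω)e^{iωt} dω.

f(t) = \frac{7 t^{2}}{\left(t^{2} + 9\right) \left(t^{2} + 25\right)}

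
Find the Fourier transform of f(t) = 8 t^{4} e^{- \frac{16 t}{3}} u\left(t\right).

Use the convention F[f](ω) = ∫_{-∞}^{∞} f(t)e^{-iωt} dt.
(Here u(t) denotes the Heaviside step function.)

F(ω) = \frac{46656}{\left(3 i \omega + 16\right)^{5}}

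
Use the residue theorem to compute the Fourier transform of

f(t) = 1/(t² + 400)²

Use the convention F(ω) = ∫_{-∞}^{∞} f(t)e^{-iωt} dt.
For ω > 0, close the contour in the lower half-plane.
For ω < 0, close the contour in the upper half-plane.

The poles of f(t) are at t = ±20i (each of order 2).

Let g(z) = f(z)e^{-iωz}; for large |z| the factor e^{-iωz} decays in the lower half-plane when ω > 0 and in the upper half-plane when ω < 0.

Case ω > 0 (lower half-plane, clockwise contour ⇒ F(ω) = -2πi·ΣRes):
  Res_{z = - 20 i} g(z) = \frac{i \left(20 \omega + 1\right) e^{- 20 \omega}}{32000} (pole of order 2)
  F(ω) = -2πi·ΣRes = \frac{\pi \left(20 \omega + 1\right) e^{- 20 \omega}}{16000}

Case ω < 0 (upper half-plane, counterclockwise contour ⇒ F(ω) = +2πi·ΣRes):
  Res_{z = 20 i} g(z) = \frac{i \left(20 \omega - 1\right) e^{20 \omega}}{32000} (pole of order 2)
  F(ω) = 2πi·ΣRes = \frac{\pi \left(1 - 20 \omega\right) e^{20 \omega}}{16000}

Both cases combine into a single formula in |ω|:

F(ω) = \frac{\pi \left(20 \left|{\omega}\right| + 1\right) e^{- 20 \left|{\omega}\right|}}{16000}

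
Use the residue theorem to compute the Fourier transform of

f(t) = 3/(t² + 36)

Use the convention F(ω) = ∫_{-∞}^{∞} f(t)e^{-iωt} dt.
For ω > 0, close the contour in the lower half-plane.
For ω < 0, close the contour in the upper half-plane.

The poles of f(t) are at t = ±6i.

Let g(z) = f(z)e^{-iωz}; for large |z| the factor e^{-iωz} decays in the lower half-plane when ω > 0 and in the upper half-plane when ω < 0.

Case ω > 0 (lower half-plane, clockwise contour ⇒ F(ω) = -2πi·ΣRes):
  Res_{z = - 6 i} g(z) = \frac{i e^{- 6 \omega}}{4}
  F(ω) = -2πi·ΣRes = \frac{\pi e^{- 6 \omega}}{2}

Case ω < 0 (upper half-plane, counterclockwise contour ⇒ F(ω) = +2πi·ΣRes):
  Res_{z = 6 i} g(z) = - \frac{i e^{6 \omega}}{4}
  F(ω) = 2πi·ΣRes = \frac{\pi e^{6 \omega}}{2}

Both cases combine into a single formula in |ω|:

F(ω) = \frac{\pi e^{- 6 \left|{\omega}\right|}}{2}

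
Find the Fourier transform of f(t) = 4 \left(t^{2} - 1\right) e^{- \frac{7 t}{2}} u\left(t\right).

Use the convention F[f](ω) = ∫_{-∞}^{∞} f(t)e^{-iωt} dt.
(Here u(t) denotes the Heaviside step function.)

F(ω) = \frac{8 \left(16 i \omega - \left(2 i \omega + 7\right)^{3} + 56\right)}{\left(2 i \omega + 7\right)^{4}}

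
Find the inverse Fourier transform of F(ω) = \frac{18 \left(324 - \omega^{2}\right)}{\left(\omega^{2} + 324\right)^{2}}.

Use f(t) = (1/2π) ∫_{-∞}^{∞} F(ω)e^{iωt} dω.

f(t) = 9 e^{- 18 \left|{t}\right|} \left|{t}\right|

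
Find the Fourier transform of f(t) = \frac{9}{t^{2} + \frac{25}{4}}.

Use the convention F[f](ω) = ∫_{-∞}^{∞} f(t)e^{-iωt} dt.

F(ω) = \frac{18 \pi e^{- \frac{5 \left|{\omega}\right|}{2}}}{5}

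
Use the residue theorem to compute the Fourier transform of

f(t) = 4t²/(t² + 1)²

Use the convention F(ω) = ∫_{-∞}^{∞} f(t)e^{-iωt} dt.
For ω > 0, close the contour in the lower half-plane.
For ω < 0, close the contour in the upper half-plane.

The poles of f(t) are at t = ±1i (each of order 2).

Let g(z) = f(z)e^{-iωz}; for large |z| the factor e^{-iωz} decays in the lower half-plane when ω > 0 and in the upper half-plane when ω < 0.

Case ω > 0 (lower half-plane, clockwise contour ⇒ F(ω) = -2πi·ΣRes):
  Res_{z = - i} g(z) = i \left(1 - \omega\right) e^{- \omega} (pole of order 2)
  F(ω) = -2πi·ΣRes = 2 \pi \left(1 - \omega\right) e^{- \omega}

Case ω < 0 (upper half-plane, counterclockwise contour ⇒ F(ω) = +2πi·ΣRes):
  Res_{z = i} g(z) = i \left(- \omega - 1\right) e^{\omega} (pole of order 2)
  F(ω) = 2πi·ΣRes = 2 \pi \left(\omega + 1\right) e^{\omega}

Both cases combine into a single formula in |ω|:

F(ω) = 2 \pi \left(1 - \left|{\omega}\right|\right) e^{- \left|{\omega}\right|}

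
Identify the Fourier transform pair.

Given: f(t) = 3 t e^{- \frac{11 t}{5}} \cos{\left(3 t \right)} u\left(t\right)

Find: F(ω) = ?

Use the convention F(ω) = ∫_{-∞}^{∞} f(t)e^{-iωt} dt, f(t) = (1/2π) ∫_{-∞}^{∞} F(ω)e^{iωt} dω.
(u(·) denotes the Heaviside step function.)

F(ω) = \frac{75 \left(\left(5 i \omega + 11\right)^{2} - 225\right)}{\left(\left(5 i \omega + 11\right)^{2} + 225\right)^{2}}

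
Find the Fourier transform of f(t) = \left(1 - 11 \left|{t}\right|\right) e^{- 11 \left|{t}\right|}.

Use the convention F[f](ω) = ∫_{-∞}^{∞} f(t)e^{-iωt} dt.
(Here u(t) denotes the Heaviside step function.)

F(ω) = \frac{44 \omega^{2}}{\left(\omega^{2} + 121\right)^{2}}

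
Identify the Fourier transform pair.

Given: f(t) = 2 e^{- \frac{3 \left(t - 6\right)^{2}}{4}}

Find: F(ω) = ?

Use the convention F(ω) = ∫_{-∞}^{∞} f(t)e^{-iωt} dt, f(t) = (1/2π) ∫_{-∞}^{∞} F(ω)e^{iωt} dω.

F(ω) = \frac{4 \sqrt{3} \sqrt{\pi} e^{- \frac{\omega \left(\omega + 18 i\right)}{3}}}{3}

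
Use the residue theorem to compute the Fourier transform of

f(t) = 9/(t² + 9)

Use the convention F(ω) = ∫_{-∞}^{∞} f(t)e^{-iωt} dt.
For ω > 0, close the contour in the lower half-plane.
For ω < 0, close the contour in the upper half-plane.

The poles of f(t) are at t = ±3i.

Let g(z) = f(z)e^{-iωz}; for large |z| the factor e^{-iωz} decays in the lower half-plane when ω > 0 and in the upper half-plane when ω < 0.

Case ω > 0 (lower half-plane, clockwise contour ⇒ F(ω) = -2πi·ΣRes):
  Res_{z = - 3 i} g(z) = \frac{3 i e^{- 3 \omega}}{2}
  F(ω) = -2πi·ΣRes = 3 \pi e^{- 3 \omega}

Case ω < 0 (upper half-plane, counterclockwise contour ⇒ F(ω) = +2πi·ΣRes):
  Res_{z = 3 i} g(z) = - \frac{3 i e^{3 \omega}}{2}
  F(ω) = 2πi·ΣRes = 3 \pi e^{3 \omega}

Both cases combine into a single formula in |ω|:

F(ω) = 3 \pi e^{- 3 \left|{\omega}\right|}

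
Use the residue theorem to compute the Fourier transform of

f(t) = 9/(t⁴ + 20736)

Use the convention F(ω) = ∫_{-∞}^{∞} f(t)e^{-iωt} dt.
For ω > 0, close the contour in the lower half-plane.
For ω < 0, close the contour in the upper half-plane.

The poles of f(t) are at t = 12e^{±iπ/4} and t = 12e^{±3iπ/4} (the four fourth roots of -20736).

Let g(z) = f(z)e^{-iωz}; for large |z| the factor e^{-iωz} decays in the lower half-plane when ω > 0 and in the upper half-plane when ω < 0.

Case ω > 0 (lower half-plane, clockwise contour ⇒ F(ω) = -2πi·ΣRes):
  Res_{z = - 6 \sqrt{2} - 6 \sqrt{2} i} g(z) = \frac{\sqrt{2} i \left(1 - i\right) e^{6 \sqrt{2} \omega \left(-1 + i\right)}}{1536}
  Res_{z = 6 \sqrt{2} - 6 \sqrt{2} i} g(z) = \frac{\sqrt{2} i \left(1 + i\right) e^{- 6 \sqrt{2} \omega \left(1 + i\right)}}{1536}
  F(ω) = -2πi·ΣRes = \frac{\sqrt{2} \pi \left(1 - i\right) \left(e^{12 \sqrt{2} i \omega} + i\right) e^{- 6 \sqrt{2} \omega \left(1 + i\right)}}{768} = \frac{\pi e^{- 6 \sqrt{2} \omega} \sin{\left(6 \sqrt{2} \omega + \frac{\pi}{4} \right)}}{192}

Case ω < 0 (upper half-plane, counterclockwise contour ⇒ F(ω) = +2πi·ΣRes):
  Res_{z = 6 \sqrt{2} + 6 \sqrt{2} i} g(z) = \frac{\sqrt{2} i \left(-1 + i\right) e^{6 \sqrt{2} \omega \left(1 - i\right)}}{1536}
  Res_{z = - 6 \sqrt{2} + 6 \sqrt{2} i} g(z) = \frac{\sqrt{2} \left(1 - i\right) e^{6 \sqrt{2} \omega \left(1 + i\right)}}{1536}
  F(ω) = 2πi·ΣRes = - \frac{\sqrt{2} i \pi \left(i \left(1 - i\right) e^{6 \sqrt{2} \omega \left(1 - i\right)} - \left(1 - i\right) e^{6 \sqrt{2} \omega \left(1 + i\right)}\right)}{768} = \frac{\pi e^{6 \sqrt{2} \omega} \cos{\left(6 \sqrt{2} \omega + \frac{\pi}{4} \right)}}{192}

Both cases combine into a single formula in |ω|:

F(ω) = \frac{\pi e^{- 6 \sqrt{2} \left|{\omega}\right|} \sin{\left(6 \sqrt{2} \left|{\omega}\right| + \frac{\pi}{4} \right)}}{192}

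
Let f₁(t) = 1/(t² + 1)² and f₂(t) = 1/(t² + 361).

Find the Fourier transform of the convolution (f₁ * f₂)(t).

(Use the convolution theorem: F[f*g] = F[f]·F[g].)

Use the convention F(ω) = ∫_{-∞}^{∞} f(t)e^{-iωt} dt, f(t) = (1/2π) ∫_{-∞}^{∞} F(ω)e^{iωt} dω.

F[f₁*f₂](ω) = \frac{\pi^{2} \left(\left|{\omega}\right| + 1\right) e^{- 20 \left|{\omega}\right|}}{38}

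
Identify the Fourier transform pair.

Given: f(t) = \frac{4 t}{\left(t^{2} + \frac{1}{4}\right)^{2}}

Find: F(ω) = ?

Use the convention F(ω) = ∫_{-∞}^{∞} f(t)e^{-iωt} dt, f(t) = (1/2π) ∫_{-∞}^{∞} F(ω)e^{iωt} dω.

F(ω) = - 4 i \pi \omega e^{- \frac{\left|{\omega}\right|}{2}}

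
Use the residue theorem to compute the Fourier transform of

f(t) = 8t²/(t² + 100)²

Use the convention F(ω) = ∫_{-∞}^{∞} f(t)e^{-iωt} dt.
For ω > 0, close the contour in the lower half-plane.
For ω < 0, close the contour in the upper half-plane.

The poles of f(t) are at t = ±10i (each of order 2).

Let g(z) = f(z)e^{-iωz}; for large |z| the factor e^{-iωz} decays in the lower half-plane when ω > 0 and in the upper half-plane when ω < 0.

Case ω > 0 (lower half-plane, clockwise contour ⇒ F(ω) = -2πi·ΣRes):
  Res_{z = - 10 i} g(z) = \frac{i \left(1 - 10 \omega\right) e^{- 10 \omega}}{5} (pole of order 2)
  F(ω) = -2πi·ΣRes = \frac{2 \pi \left(1 - 10 \omega\right) e^{- 10 \omega}}{5}

Case ω < 0 (upper half-plane, counterclockwise contour ⇒ F(ω) = +2πi·ΣRes):
  Res_{z = 10 i} g(z) = \frac{i \left(- 10 \omega - 1\right) e^{10 \omega}}{5} (pole of order 2)
  F(ω) = 2πi·ΣRes = \frac{2 \pi \left(10 \omega + 1\right) e^{10 \omega}}{5}

Both cases combine into a single formula in |ω|:

F(ω) = \frac{2 \pi \left(1 - 10 \left|{\omega}\right|\right) e^{- 10 \left|{\omega}\right|}}{5}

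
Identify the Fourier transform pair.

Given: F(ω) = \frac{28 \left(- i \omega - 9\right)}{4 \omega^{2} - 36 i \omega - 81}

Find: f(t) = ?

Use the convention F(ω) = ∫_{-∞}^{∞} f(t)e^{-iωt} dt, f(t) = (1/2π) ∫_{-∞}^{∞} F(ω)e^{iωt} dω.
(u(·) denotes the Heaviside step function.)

f(t) = 7 \left(\frac{9 t}{2} + 1\right) e^{- \frac{9 t}{2}} u\left(t\right)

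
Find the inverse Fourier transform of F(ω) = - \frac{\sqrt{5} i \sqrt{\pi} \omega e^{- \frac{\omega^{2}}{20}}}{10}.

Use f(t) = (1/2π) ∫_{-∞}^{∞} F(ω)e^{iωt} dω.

f(t) = 5 t e^{- 5 t^{2}}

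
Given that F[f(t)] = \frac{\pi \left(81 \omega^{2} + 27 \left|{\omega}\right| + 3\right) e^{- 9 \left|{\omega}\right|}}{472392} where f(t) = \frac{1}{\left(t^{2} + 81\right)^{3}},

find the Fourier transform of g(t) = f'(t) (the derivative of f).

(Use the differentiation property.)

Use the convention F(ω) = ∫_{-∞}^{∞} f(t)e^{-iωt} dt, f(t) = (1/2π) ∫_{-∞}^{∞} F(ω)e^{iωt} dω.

F[g](ω) = \frac{i \pi \omega \left(27 \omega^{2} + 9 \left|{\omega}\right| + 1\right) e^{- 9 \left|{\omega}\right|}}{157464}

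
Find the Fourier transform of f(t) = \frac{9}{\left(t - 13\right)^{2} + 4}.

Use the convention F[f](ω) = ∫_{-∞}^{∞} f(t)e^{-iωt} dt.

F(ω) = \frac{9 \pi e^{- 13 i \omega - 2 \left|{\omega}\right|}}{2}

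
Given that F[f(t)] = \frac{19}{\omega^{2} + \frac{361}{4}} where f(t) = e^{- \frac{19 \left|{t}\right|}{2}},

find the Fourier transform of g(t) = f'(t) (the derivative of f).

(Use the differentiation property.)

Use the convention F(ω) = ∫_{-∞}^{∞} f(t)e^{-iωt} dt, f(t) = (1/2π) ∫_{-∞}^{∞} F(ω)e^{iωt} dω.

F[g](ω) = \frac{76 i \omega}{4 \omega^{2} + 361}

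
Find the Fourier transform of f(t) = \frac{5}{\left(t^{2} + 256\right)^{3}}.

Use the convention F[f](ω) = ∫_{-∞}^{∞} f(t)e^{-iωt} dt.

F(ω) = \frac{5 \pi \left(256 \omega^{2} + 48 \left|{\omega}\right| + 3\right) e^{- 16 \left|{\omega}\right|}}{8388608}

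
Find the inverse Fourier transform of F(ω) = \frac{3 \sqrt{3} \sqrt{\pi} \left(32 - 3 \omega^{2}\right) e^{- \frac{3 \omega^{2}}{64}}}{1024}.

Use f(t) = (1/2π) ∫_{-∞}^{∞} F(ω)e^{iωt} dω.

f(t) = 4 t^{2} e^{- \frac{16 t^{2}}{3}}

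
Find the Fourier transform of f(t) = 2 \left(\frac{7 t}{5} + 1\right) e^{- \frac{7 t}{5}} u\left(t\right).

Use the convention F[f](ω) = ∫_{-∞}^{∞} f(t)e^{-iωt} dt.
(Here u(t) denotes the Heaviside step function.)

F(ω) = \frac{10 \left(- 5 i \omega - 14\right)}{25 \omega^{2} - 70 i \omega - 49}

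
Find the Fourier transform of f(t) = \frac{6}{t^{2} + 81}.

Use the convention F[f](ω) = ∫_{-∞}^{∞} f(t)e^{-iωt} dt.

F(ω) = \frac{2 \pi e^{- 9 \left|{\omega}\right|}}{3}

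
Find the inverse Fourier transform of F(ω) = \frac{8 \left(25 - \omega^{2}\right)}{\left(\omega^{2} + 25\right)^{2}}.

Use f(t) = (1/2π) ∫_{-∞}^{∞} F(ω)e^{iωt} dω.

f(t) = 4 e^{- 5 \left|{t}\right|} \left|{t}\right|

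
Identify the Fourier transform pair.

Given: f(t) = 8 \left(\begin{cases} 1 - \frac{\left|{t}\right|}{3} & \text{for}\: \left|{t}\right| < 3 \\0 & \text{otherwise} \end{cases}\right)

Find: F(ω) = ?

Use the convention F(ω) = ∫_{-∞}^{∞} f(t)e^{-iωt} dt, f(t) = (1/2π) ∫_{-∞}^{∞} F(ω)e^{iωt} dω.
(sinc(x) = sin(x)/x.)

F(ω) = 24 \operatorname{sinc}^{2}{\left(\frac{3 \omega}{2} \right)}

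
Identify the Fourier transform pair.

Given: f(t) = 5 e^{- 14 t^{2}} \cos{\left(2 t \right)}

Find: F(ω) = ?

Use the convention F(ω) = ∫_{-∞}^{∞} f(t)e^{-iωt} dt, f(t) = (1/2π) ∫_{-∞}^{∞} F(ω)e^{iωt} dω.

F(ω) = \frac{5 \sqrt{14} \sqrt{\pi} \left(e^{\frac{\omega}{7}} + 1\right) e^{- \frac{\omega^{2}}{56} - \frac{\omega}{14} - \frac{1}{14}}}{28}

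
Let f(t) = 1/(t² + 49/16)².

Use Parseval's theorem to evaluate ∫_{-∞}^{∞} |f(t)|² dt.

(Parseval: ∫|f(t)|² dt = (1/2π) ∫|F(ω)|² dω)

∫|f(t)|² dt = \frac{5120 \pi}{823543}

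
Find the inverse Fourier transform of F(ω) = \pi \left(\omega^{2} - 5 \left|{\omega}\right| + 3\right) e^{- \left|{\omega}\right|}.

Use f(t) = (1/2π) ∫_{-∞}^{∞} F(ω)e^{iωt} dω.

f(t) = \frac{8 t^{4}}{\left(t^{2} + 1\right)^{3}}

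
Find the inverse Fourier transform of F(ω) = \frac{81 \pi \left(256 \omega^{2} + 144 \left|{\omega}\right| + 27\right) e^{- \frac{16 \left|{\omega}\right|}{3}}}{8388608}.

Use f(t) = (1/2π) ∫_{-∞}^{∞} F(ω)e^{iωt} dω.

f(t) = \frac{3}{\left(t^{2} + \frac{256}{9}\right)^{3}}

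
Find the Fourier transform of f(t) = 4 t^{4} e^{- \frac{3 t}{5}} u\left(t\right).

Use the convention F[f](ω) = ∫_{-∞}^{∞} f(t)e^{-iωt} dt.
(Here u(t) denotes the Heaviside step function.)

F(ω) = \frac{300000}{\left(5 i \omega + 3\right)^{5}}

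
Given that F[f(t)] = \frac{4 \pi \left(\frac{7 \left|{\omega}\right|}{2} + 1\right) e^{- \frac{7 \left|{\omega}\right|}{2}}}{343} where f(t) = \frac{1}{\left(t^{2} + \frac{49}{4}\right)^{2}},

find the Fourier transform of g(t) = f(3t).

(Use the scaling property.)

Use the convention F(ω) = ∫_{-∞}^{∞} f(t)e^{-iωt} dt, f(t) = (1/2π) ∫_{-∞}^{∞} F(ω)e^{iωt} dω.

F[g](ω) = \frac{2 \pi \left(7 \left|{\omega}\right| + 6\right) e^{- \frac{7 \left|{\omega}\right|}{6}}}{3087}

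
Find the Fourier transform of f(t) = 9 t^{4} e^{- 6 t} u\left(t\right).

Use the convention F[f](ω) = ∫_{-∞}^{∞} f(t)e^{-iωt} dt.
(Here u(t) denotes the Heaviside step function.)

F(ω) = \frac{216}{\left(i \omega + 6\right)^{5}}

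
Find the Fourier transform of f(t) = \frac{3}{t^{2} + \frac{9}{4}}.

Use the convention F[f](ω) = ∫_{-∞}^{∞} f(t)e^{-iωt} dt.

F(ω) = 2 \pi e^{- \frac{3 \left|{\omega}\right|}{2}}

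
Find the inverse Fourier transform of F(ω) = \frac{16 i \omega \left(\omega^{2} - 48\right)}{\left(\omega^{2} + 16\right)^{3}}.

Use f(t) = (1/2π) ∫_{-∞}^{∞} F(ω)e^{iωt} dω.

f(t) = 4 t e^{- 4 \left|{t}\right|} \left|{t}\right|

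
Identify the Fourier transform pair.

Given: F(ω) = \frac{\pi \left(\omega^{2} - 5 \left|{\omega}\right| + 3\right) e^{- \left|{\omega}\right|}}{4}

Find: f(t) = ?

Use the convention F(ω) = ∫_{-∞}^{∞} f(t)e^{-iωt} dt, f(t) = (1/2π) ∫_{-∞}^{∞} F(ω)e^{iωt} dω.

f(t) = \frac{2 t^{4}}{\left(t^{2} + 1\right)^{3}}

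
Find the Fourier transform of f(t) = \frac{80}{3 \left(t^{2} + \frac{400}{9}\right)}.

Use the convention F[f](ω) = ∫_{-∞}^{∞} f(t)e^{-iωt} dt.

F(ω) = 4 \pi e^{- \frac{20 \left|{\omega}\right|}{3}}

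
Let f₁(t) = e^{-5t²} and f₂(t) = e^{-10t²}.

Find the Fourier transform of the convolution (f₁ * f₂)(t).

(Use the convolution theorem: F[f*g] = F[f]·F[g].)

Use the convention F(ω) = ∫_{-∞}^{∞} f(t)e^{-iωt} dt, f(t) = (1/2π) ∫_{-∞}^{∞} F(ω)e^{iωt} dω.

F[f₁*f₂](ω) = \frac{\sqrt{2} \pi e^{- \frac{3 \omega^{2}}{40}}}{10}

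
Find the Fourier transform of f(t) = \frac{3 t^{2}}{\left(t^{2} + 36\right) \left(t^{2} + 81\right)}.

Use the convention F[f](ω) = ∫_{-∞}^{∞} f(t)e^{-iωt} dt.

F(ω) = \frac{\pi \left(3 - 2 e^{3 \left|{\omega}\right|}\right) e^{- 9 \left|{\omega}\right|}}{5}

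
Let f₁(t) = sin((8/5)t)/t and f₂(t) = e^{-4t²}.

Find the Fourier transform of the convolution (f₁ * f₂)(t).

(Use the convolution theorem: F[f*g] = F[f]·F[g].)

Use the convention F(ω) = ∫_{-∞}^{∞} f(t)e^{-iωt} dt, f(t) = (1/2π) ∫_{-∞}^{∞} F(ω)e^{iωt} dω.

F[f₁*f₂](ω) = \begin{cases} \frac{\pi^{\frac{3}{2}} e^{- \frac{\omega^{2}}{16}}}{2} & \text{for}\: \omega > - \frac{8}{5} \wedge \omega < \frac{8}{5} \\0 & \text{otherwise} \end{cases}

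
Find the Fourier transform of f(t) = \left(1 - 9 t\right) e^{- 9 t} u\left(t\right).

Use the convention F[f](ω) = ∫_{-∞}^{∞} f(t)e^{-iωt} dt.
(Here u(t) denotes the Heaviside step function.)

F(ω) = \frac{i \omega}{- \omega^{2} + 18 i \omega + 81}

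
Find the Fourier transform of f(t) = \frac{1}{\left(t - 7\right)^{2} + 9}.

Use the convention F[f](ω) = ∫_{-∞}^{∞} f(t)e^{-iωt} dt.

F(ω) = \frac{\pi e^{- 7 i \omega - 3 \left|{\omega}\right|}}{3}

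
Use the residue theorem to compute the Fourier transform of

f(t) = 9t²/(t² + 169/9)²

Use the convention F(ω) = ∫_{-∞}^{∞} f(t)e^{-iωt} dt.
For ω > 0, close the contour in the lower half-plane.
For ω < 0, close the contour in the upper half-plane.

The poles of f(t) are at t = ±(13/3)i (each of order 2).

Let g(z) = f(z)e^{-iωz}; for large |z| the factor e^{-iωz} decays in the lower half-plane when ω > 0 and in the upper half-plane when ω < 0.

Case ω > 0 (lower half-plane, clockwise contour ⇒ F(ω) = -2πi·ΣRes):
  Res_{z = - \frac{13 i}{3}} g(z) = \frac{9 i \left(3 - 13 \omega\right) e^{- \frac{13 \omega}{3}}}{52} (pole of order 2)
  F(ω) = -2πi·ΣRes = \frac{9 \pi \left(3 - 13 \omega\right) e^{- \frac{13 \omega}{3}}}{26}

Case ω < 0 (upper half-plane, counterclockwise contour ⇒ F(ω) = +2πi·ΣRes):
  Res_{z = \frac{13 i}{3}} g(z) = \frac{9 i \left(- 13 \omega - 3\right) e^{\frac{13 \omega}{3}}}{52} (pole of order 2)
  F(ω) = 2πi·ΣRes = \frac{9 \pi \left(13 \omega + 3\right) e^{\frac{13 \omega}{3}}}{26}

Both cases combine into a single formula in |ω|:

F(ω) = \frac{9 \pi \left(3 - 13 \left|{\omega}\right|\right) e^{- \frac{13 \left|{\omega}\right|}{3}}}{26}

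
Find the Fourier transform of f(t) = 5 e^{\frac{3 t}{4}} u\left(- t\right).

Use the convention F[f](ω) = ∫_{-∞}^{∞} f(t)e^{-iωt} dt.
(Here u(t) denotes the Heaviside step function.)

F(ω) = - \frac{20}{4 i \omega - 3}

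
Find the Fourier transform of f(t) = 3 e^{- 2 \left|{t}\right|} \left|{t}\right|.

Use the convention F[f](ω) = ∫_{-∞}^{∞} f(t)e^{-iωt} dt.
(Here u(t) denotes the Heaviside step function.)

F(ω) = \frac{6 \left(4 - \omega^{2}\right)}{\left(\omega^{2} + 4\right)^{2}}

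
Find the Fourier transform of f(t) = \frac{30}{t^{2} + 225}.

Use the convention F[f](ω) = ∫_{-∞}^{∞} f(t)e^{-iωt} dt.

F(ω) = 2 \pi e^{- 15 \left|{\omega}\right|}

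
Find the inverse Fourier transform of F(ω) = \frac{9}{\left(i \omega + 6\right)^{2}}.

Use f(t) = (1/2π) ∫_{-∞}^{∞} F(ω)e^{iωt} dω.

f(t) = 9 t e^{- 6 t} u\left(t\right)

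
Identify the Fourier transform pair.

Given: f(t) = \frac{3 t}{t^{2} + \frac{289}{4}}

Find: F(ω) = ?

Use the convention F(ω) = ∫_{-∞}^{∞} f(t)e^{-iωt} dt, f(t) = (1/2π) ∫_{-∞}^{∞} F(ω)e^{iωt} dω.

F(ω) = - 3 i \pi e^{- \frac{17 \left|{\omega}\right|}{2}} \operatorname{sign}{\left(\omega \right)}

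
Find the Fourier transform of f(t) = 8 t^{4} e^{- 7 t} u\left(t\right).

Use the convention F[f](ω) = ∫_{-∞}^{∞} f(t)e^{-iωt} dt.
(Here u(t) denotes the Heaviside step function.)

F(ω) = \frac{192}{\left(i \omega + 7\right)^{5}}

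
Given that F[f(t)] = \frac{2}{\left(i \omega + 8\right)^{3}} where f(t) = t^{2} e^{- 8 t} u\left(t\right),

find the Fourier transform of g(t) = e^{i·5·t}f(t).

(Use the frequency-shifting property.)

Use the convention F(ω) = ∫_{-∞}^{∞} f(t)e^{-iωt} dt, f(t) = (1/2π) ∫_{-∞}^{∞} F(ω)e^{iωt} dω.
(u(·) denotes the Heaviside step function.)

F[g](ω) = \frac{2}{\left(i \left(\omega - 5\right) + 8\right)^{3}}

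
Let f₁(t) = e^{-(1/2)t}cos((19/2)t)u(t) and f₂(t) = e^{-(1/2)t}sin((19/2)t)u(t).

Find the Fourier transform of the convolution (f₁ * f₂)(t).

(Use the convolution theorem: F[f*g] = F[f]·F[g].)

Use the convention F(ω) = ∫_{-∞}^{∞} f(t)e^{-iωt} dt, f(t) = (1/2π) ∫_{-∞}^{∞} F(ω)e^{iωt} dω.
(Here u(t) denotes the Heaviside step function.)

F[f₁*f₂](ω) = \frac{76 \left(2 i \omega + 1\right)}{\left(\left(2 i \omega + 1\right)^{2} + 361\right)^{2}}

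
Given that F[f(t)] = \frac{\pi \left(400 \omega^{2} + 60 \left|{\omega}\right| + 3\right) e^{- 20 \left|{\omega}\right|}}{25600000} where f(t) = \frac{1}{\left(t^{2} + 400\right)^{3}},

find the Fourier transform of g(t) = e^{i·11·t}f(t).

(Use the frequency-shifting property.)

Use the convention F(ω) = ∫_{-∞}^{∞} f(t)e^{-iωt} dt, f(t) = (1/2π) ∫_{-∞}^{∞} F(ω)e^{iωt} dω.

F[g](ω) = \frac{\pi \left(400 \left(\omega - 11\right)^{2} + 60 \left|{\omega - 11}\right| + 3\right) e^{- 20 \left|{\omega - 11}\right|}}{25600000}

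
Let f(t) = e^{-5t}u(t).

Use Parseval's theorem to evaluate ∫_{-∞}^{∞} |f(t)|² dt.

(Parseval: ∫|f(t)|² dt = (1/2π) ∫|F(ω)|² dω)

∫|f(t)|² dt = \frac{1}{10}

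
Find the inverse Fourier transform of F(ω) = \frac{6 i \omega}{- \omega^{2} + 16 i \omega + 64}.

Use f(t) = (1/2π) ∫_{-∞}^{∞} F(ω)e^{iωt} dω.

f(t) = 6 \left(1 - 8 t\right) e^{- 8 t} u\left(t\right)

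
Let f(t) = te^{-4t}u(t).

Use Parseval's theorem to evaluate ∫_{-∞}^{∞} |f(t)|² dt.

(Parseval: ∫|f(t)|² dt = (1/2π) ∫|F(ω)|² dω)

∫|f(t)|² dt = \frac{1}{256}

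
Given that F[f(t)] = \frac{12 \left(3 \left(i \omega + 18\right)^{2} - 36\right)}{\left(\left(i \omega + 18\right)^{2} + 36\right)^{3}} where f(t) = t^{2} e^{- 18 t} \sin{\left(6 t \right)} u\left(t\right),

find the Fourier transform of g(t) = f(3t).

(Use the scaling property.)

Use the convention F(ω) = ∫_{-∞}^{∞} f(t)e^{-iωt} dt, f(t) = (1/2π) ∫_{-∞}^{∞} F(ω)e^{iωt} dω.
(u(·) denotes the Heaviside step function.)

F[g](ω) = \frac{972 \left(\left(i \omega + 54\right)^{2} - 108\right)}{\left(\left(i \omega + 54\right)^{2} + 324\right)^{3}}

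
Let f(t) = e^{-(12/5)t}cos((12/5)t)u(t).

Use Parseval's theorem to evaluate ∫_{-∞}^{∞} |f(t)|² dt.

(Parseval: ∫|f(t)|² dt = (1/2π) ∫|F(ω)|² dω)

∫|f(t)|² dt = \frac{5}{32}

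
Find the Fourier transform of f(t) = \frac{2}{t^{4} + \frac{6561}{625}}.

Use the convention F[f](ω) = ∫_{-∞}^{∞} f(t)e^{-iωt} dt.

F(ω) = \frac{250 \pi e^{- \frac{9 \sqrt{2} \left|{\omega}\right|}{10}} \sin{\left(\frac{9 \sqrt{2} \left|{\omega}\right|}{10} + \frac{\pi}{4} \right)}}{729}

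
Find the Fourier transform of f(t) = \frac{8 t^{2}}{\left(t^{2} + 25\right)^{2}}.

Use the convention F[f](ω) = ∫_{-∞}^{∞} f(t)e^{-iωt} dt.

F(ω) = \frac{4 \pi \left(1 - 5 \left|{\omega}\right|\right) e^{- 5 \left|{\omega}\right|}}{5}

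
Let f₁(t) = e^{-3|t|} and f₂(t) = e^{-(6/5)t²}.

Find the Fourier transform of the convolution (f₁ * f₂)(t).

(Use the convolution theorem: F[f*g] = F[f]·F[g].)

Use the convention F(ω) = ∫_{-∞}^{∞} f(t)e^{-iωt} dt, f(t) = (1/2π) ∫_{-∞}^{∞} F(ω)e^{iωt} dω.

F[f₁*f₂](ω) = \frac{\sqrt{30} \sqrt{\pi} e^{- \frac{5 \omega^{2}}{24}}}{\omega^{2} + 9}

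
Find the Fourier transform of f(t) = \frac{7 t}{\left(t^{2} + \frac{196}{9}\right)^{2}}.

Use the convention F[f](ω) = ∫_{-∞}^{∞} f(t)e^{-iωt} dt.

F(ω) = - \frac{3 i \pi \omega e^{- \frac{14 \left|{\omega}\right|}{3}}}{4}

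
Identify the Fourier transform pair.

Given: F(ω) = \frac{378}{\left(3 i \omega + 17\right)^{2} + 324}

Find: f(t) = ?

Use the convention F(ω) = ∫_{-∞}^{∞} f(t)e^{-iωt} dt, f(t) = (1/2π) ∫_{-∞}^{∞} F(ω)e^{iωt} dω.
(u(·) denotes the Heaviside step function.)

f(t) = 7 e^{- \frac{17 t}{3}} \sin{\left(6 t \right)} u\left(t\right)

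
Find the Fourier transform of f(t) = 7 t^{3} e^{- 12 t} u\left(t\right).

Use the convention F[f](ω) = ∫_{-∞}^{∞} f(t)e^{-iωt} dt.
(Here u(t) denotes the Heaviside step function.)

F(ω) = \frac{42}{\left(i \omega + 12\right)^{4}}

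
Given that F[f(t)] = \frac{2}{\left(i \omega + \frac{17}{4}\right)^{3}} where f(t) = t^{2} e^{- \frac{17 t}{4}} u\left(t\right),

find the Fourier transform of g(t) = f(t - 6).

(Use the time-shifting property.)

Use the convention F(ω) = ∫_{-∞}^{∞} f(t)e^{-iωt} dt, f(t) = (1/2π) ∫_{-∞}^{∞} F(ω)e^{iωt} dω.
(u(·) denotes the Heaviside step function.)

F[g](ω) = \frac{128 e^{- 6 i \omega}}{\left(4 i \omega + 17\right)^{3}}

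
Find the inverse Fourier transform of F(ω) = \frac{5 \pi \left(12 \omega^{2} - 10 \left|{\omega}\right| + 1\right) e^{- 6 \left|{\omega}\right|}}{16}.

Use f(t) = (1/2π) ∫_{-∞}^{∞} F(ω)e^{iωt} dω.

f(t) = \frac{5 t^{4}}{\left(t^{2} + 36\right)^{3}}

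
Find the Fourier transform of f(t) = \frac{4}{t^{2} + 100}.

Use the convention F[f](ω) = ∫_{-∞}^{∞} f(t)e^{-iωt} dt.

F(ω) = \frac{2 \pi e^{- 10 \left|{\omega}\right|}}{5}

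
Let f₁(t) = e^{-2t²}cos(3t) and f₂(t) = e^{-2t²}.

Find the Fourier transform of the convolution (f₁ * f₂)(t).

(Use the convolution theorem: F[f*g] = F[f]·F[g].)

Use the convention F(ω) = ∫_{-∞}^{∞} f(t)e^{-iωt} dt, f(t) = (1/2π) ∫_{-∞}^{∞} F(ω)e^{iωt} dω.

F[f₁*f₂](ω) = \frac{\pi \left(e^{\frac{3 \omega}{2}} + 1\right) e^{- \frac{\omega^{2}}{4} - \frac{3 \omega}{4} - \frac{9}{8}}}{4}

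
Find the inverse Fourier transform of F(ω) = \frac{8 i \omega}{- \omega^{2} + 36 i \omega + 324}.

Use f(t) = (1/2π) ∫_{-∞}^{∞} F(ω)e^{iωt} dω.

f(t) = 8 \left(1 - 18 t\right) e^{- 18 t} u\left(t\right)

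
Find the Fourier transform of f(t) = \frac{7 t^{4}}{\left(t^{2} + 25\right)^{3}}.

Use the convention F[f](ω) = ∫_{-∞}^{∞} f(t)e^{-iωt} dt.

F(ω) = \frac{7 \pi \left(25 \omega^{2} - 25 \left|{\omega}\right| + 3\right) e^{- 5 \left|{\omega}\right|}}{40}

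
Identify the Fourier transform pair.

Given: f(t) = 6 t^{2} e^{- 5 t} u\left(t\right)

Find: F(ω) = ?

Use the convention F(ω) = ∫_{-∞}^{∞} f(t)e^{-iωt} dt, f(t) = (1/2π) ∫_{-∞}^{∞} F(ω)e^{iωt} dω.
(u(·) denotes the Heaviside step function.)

F(ω) = \frac{12}{\left(i \omega + 5\right)^{3}}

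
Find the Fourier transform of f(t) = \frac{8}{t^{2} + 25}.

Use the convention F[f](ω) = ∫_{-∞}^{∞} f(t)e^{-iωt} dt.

F(ω) = \frac{8 \pi e^{- 5 \left|{\omega}\right|}}{5}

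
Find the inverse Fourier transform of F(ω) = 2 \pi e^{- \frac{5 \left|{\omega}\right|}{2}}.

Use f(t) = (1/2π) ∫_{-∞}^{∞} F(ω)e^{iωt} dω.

f(t) = \frac{5}{t^{2} + \frac{25}{4}}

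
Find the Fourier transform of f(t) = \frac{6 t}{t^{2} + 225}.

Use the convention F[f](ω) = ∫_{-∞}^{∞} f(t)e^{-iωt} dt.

F(ω) = - 6 i \pi e^{- 15 \left|{\omega}\right|} \operatorname{sign}{\left(\omega \right)}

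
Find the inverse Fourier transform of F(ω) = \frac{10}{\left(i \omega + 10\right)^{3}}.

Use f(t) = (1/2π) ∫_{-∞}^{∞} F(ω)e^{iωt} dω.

f(t) = 5 t^{2} e^{- 10 t} u\left(t\right)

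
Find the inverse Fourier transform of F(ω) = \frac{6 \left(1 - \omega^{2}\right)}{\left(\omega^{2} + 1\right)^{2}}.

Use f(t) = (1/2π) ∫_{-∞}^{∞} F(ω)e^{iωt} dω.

f(t) = 3 e^{- \left|{t}\right|} \left|{t}\right|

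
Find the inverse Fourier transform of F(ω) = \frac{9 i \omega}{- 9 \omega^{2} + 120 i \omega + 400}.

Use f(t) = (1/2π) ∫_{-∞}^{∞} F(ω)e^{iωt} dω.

f(t) = \left(1 - \frac{20 t}{3}\right) e^{- \frac{20 t}{3}} u\left(t\right)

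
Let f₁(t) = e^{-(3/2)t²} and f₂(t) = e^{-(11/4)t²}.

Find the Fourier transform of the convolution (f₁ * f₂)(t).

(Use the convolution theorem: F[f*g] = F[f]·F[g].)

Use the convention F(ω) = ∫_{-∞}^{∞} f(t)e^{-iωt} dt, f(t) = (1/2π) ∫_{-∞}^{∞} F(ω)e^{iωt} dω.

F[f₁*f₂](ω) = \frac{2 \sqrt{66} \pi e^{- \frac{17 \omega^{2}}{66}}}{33}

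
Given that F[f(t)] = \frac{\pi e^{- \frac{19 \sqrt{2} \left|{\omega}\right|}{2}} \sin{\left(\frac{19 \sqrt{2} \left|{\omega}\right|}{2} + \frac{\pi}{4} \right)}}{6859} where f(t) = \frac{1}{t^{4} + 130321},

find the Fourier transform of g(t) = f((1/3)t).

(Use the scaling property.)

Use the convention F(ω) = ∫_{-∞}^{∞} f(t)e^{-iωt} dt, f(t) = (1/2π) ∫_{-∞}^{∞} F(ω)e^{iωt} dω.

F[g](ω) = \frac{3 \pi e^{- \frac{57 \sqrt{2} \left|{\omega}\right|}{2}} \sin{\left(\frac{57 \sqrt{2} \left|{\omega}\right|}{2} + \frac{\pi}{4} \right)}}{6859}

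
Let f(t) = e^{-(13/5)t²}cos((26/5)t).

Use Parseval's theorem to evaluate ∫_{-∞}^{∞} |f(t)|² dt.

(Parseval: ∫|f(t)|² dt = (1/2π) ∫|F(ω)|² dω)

∫|f(t)|² dt = \frac{\sqrt{130} \sqrt{\pi} \left(1 + e^{\frac{26}{5}}\right)}{52 e^{\frac{26}{5}}}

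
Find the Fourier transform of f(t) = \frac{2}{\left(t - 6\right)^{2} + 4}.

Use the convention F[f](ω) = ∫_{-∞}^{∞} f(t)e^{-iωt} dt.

F(ω) = \pi e^{- 6 i \omega - 2 \left|{\omega}\right|}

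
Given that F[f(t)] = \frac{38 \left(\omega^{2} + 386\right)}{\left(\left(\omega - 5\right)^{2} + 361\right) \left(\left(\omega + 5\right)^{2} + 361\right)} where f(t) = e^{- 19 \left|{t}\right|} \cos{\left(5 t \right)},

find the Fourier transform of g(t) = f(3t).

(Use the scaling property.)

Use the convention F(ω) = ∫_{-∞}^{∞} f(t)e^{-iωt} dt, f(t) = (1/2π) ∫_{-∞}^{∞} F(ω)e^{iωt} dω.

F[g](ω) = \frac{114 \left(\omega^{2} + 3474\right)}{\omega^{4} + 6048 \omega^{2} + 12068676}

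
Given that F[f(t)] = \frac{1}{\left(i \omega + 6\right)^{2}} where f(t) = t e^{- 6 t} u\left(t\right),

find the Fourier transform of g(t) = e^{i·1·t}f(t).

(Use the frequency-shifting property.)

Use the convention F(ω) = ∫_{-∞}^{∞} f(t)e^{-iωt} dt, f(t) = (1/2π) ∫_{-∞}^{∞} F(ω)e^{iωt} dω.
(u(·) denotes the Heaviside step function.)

F[g](ω) = \frac{1}{\left(i \left(\omega - 1\right) + 6\right)^{2}}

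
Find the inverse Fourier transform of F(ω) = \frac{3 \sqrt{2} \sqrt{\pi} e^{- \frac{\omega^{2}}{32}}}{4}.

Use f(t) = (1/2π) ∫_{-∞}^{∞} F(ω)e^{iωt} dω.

f(t) = 3 e^{- 8 t^{2}}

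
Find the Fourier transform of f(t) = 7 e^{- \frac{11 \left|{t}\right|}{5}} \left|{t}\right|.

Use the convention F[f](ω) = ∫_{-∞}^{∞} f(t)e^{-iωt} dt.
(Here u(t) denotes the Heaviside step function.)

F(ω) = \frac{350 \left(121 - 25 \omega^{2}\right)}{\left(25 \omega^{2} + 121\right)^{2}}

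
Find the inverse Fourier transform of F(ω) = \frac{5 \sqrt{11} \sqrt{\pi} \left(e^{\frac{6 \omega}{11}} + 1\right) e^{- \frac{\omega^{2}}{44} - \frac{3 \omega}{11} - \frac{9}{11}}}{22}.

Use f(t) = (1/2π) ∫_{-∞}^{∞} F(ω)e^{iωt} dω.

f(t) = 5 e^{- 11 t^{2}} \cos{\left(6 t \right)}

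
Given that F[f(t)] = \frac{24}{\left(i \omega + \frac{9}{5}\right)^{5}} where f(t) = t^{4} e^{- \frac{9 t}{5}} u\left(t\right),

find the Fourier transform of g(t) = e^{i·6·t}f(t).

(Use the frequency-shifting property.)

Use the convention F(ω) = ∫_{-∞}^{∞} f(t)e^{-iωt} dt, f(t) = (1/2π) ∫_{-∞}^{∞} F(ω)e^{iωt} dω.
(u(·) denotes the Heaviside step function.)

F[g](ω) = \frac{75000}{\left(5 i \left(\omega - 6\right) + 9\right)^{5}}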